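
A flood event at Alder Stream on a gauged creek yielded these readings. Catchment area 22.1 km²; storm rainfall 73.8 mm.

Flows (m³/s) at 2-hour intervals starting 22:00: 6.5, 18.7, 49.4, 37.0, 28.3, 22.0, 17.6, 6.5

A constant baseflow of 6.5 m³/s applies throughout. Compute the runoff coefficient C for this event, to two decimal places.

ΣQ_DR = 134.0 m³/s; V = ΣQ_DR·Δt = 9.648 × 10^5 m³.
Runoff depth d = V / A = 43.66 mm.
C = d / P = 43.66 / 73.8 = 0.59.

C ≈ 0.59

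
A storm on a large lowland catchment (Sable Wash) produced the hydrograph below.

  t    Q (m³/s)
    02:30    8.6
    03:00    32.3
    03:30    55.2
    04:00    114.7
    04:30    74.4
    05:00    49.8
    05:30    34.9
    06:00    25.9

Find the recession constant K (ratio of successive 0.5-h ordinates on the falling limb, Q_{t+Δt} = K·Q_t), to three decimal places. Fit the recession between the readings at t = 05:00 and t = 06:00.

Using the recession-limb readings at t = 05:00 and t = 06:00: Q falls from 49.8 to 25.9 m³/s over 2 intervals.
K = (Q₂/Q₁)^(1/2) = (25.9/49.8)^(1/2) = 0.721.

K ≈ 0.721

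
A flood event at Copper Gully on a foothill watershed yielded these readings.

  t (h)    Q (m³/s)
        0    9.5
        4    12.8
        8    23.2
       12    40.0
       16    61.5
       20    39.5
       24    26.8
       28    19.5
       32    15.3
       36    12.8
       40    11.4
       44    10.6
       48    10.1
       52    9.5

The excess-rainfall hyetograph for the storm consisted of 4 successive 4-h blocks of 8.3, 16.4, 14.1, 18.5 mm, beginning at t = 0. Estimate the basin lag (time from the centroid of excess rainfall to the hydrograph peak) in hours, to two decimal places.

Centroid of excess rainfall: t_c = Σ P_i·t̄_i / ΣP_i = 8.9878 h (block centres at 2, 6, 10, 14 h).
Hydrograph peak occurs at t = 16 h, so basin lag t_L = 16 − 8.9878 = 7.01 h.

t_L ≈ 7.01 h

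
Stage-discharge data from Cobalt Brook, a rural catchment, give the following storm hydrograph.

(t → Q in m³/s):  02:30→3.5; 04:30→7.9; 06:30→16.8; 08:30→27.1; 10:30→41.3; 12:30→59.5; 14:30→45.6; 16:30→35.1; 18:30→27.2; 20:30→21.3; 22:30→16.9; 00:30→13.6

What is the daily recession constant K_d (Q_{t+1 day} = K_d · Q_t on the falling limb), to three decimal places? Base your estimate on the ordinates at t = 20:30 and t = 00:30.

Between t = 20:30 and t = 00:30 the flow falls from 21.3 to 13.6 m³/s over 2×2 h = 4 h.
Per-interval ratio K = (13.6/21.3)^(1/2) = 0.7991; K_d = K^(24/2) = 0.068.

K_d ≈ 0.068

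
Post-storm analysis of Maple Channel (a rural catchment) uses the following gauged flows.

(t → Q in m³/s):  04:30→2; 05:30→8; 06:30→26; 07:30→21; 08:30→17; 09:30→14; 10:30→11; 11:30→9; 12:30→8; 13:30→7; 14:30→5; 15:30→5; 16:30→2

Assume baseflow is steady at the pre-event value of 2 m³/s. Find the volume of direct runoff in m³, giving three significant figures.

V ≈ 3.92 × 10^5 m³

Direct-runoff ordinates (Q − Q_b): 0.0, 6.0, 24.0, 19.0, 15.0, 12.0, 9.0, 7.0, 6.0, 5.0, 3.0, 3.0, 0.0 m³/s.
ΣQ_DR = 109.0 m³/s.
With Δt = 1 h = 3600 s, V = ΣQ_DR · Δt = 109.0 × 3600 = 3.92 × 10^5 m³.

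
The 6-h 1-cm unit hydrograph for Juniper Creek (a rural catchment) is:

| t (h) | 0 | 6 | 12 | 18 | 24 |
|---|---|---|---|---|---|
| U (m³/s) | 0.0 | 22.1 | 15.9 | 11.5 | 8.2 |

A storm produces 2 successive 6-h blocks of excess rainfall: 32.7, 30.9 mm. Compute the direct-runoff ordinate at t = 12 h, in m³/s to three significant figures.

Q ≈ 120 m³/s

By discrete convolution, Q_j = Σ (P_i / 10 mm) · U_{j−i}.
At t = 12 h (j=2): Q = (32.7/10)·15.9 + (30.9/10)·22.1 = 120 m³/s.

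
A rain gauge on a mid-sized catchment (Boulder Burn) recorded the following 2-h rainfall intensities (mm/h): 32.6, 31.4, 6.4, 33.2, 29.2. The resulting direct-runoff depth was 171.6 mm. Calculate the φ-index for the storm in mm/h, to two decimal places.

Only the 4 blocks with intensity above φ contribute runoff: 32.6, 31.4, 33.2, 29.2 mm/h.
Σ(I−φ)·Δt = d  ⇒  (32.6+31.4+33.2+29.2 − 4φ)·2 = 171.6
φ = (126.4 − 171.6/2) / 4 = 10.15 mm/h.

φ ≈ 10.15 mm/h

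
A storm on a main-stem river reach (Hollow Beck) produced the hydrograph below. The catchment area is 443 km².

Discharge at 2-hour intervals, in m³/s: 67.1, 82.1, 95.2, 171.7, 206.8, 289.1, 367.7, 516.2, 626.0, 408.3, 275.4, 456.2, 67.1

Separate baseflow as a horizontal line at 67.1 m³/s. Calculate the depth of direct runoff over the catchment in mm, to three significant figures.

d ≈ 44.8 mm

Direct runoff: 0.0, 15.0, 28.1, 104.6, 139.7, 222.0, 300.6, 449.1, 558.9, 341.2, 208.3, 389.1, 0.0 m³/s; ΣQ_DR = 2757 m³/s.
V = ΣQ_DR · Δt = 2757 × 7200 s = 1.985 × 10^7 m³.
Over A = 443 km², depth = V / A = 44.8 mm.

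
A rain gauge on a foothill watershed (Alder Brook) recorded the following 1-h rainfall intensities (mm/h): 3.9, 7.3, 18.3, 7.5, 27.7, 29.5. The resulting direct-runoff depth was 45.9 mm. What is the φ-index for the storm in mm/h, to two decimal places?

φ ≈ 9.87 mm/h

Only the 3 blocks with intensity above φ contribute runoff: 18.3, 27.7, 29.5 mm/h.
Σ(I−φ)·Δt = d  ⇒  (18.3+27.7+29.5 − 3φ)·1 = 45.9
φ = (75.50 − 45.9/1) / 3 = 9.87 mm/h.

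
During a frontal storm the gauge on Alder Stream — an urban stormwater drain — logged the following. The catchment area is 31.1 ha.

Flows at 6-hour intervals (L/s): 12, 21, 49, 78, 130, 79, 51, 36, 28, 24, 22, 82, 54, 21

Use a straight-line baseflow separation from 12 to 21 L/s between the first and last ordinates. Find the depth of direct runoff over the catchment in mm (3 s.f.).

Direct runoff: 0.00, 8.31, 35.62, 63.92, 115.23, 63.54, 34.85, 19.15, 10.46, 5.77, 3.08, 62.38, 33.69, 0.00 L/s; ΣQ_DR = 456.0 L/s.
V = ΣQ_DR · Δt = 456.0 × 21600 s = 9.850 × 10^6 L.
Over A = 31.1 ha, depth = V / A = 31.7 mm.

d ≈ 31.7 mm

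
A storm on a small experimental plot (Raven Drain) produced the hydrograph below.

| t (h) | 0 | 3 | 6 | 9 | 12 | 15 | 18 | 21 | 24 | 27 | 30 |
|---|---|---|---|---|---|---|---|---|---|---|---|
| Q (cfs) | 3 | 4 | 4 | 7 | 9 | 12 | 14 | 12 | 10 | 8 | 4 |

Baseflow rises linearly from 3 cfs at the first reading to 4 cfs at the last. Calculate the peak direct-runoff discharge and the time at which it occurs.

Subtracting baseflow gives direct-runoff ordinates: 0.00, 0.90, 0.80, 3.70, 5.60, 8.50, 10.40, 8.30, 6.20, 4.10, 0.00 cfs.
The maximum is 10.40 cfs, occurring at the reading for t = 18 h.

Q_p = 10.40 cfs at t = 18 h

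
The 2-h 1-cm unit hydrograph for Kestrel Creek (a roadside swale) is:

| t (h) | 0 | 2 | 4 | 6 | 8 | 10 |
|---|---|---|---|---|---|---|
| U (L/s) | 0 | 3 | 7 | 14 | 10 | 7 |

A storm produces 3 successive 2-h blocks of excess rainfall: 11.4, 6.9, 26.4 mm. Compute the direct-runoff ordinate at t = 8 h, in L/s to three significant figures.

Q ≈ 39.5 L/s

By discrete convolution, Q_j = Σ (P_i / 10 mm) · U_{j−i}.
At t = 8 h (j=4): Q = (11.4/10)·10 + (6.9/10)·14 + (26.4/10)·7 = 39.5 L/s.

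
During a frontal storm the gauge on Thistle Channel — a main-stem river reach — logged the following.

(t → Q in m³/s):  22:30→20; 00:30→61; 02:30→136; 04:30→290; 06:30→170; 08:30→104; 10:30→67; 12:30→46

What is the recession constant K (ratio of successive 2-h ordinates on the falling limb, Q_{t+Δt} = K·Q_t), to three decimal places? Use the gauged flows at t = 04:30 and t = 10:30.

K ≈ 0.614

Using the recession-limb readings at t = 04:30 and t = 10:30: Q falls from 290 to 67 m³/s over 3 intervals.
K = (Q₂/Q₁)^(1/3) = (67/290)^(1/3) = 0.614.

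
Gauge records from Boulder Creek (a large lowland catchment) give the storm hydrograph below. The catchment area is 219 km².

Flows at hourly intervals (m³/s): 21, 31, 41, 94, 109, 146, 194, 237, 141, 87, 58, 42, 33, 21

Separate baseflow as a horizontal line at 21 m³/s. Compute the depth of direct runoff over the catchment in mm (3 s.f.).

d ≈ 15.8 mm

Direct runoff: 0.0, 10.0, 20.0, 73.0, 88.0, 125.0, 173.0, 216.0, 120.0, 66.0, 37.0, 21.0, 12.0, 0.0 m³/s; ΣQ_DR = 961.0 m³/s.
V = ΣQ_DR · Δt = 961.0 × 3600 s = 3.460 × 10^6 m³.
Over A = 219 km², depth = V / A = 15.8 mm.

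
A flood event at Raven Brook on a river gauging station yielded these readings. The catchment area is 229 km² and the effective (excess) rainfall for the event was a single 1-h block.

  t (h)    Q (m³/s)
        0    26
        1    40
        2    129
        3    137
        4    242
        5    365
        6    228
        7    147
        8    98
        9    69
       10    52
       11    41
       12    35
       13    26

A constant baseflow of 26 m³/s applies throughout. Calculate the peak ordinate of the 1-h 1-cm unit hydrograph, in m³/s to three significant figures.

Direct runoff: 0.0, 14.0, 103.0, 111.0, 216.0, 339.0, 202.0, 121.0, 72.0, 43.0, 26.0, 15.0, 9.0, 0.0 m³/s; ΣQ_DR = 1271 m³/s, peak = 339.0 m³/s.
Runoff depth d = ΣQ_DR·Δt / A = 1271 × 3600 / (229 km²) = 19.98 mm.
The 1-cm UH is the DRH scaled by (10 mm)/d, so U_p = 339.0 × 10/19.98 = 170 m³/s.

U_p ≈ 170 m³/s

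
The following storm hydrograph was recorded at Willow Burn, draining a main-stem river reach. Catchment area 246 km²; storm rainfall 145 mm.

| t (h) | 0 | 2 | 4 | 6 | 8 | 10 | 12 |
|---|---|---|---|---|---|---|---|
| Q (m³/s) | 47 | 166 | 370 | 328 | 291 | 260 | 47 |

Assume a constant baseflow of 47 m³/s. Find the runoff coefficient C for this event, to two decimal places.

C ≈ 0.24

ΣQ_DR = 1180 m³/s; V = ΣQ_DR·Δt = 8.496 × 10^6 m³.
Runoff depth d = V / A = 34.54 mm.
C = d / P = 34.54 / 145 = 0.24.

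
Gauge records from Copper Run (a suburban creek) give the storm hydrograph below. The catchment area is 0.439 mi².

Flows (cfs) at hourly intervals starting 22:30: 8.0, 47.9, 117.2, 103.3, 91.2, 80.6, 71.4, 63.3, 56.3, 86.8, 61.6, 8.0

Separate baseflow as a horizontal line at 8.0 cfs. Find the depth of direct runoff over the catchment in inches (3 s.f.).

d ≈ 2.47 in

Direct runoff: 0.0, 39.9, 109.2, 95.3, 83.2, 72.6, 63.4, 55.3, 48.3, 78.8, 53.6, 0.0 cfs; ΣQ_DR = 699.6 cfs.
V = ΣQ_DR · Δt = 699.6 × 3600 s = 2.519 × 10^6 ft³.
Over A = 0.439 mi², depth = V / A = 2.47 in.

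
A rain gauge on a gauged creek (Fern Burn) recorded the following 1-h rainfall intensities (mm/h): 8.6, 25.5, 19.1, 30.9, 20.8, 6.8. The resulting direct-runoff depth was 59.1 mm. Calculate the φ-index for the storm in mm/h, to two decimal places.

Only the 4 blocks with intensity above φ contribute runoff: 25.5, 19.1, 30.9, 20.8 mm/h.
Σ(I−φ)·Δt = d  ⇒  (25.5+19.1+30.9+20.8 − 4φ)·1 = 59.1
φ = (96.30 − 59.1/1) / 4 = 9.30 mm/h.

φ ≈ 9.30 mm/h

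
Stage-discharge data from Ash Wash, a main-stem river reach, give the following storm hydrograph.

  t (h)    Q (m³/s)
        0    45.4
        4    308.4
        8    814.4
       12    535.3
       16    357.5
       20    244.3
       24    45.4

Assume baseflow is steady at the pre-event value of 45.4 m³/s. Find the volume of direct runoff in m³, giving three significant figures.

Direct-runoff ordinates (Q − Q_b): 0.0, 263.0, 769.0, 489.9, 312.1, 198.9, 0.0 m³/s.
ΣQ_DR = 2033 m³/s.
With Δt = 4 h = 14400 s, V = ΣQ_DR · Δt = 2033 × 14400 = 2.93 × 10^7 m³.

V ≈ 2.93 × 10^7 m³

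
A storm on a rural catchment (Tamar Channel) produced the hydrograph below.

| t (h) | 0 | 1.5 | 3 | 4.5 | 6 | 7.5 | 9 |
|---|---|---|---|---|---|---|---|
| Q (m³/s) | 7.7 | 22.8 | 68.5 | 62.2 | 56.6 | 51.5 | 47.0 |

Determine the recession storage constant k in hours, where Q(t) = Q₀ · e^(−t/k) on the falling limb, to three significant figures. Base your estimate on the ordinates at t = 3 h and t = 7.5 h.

k ≈ 15.8 h

On the falling limb, Q drops from 68.5 to 51.5 m³/s between t = 3 h and t = 7.5 h (Δt = 4.5 h).
k = −Δt / ln(Q₂/Q₁) = −4.5 / ln(51.5/68.5) = 15.8 h.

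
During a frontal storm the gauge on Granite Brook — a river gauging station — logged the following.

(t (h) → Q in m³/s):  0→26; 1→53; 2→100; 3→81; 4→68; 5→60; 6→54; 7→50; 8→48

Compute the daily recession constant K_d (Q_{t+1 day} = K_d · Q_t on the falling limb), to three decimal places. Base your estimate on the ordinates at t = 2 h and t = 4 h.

Between t = 2 h and t = 4 h the flow falls from 100 to 68 m³/s over 2×1 h = 2 h.
Per-interval ratio K = (68/100)^(1/2) = 0.8246; K_d = K^(24/1) = 0.010.

K_d ≈ 0.010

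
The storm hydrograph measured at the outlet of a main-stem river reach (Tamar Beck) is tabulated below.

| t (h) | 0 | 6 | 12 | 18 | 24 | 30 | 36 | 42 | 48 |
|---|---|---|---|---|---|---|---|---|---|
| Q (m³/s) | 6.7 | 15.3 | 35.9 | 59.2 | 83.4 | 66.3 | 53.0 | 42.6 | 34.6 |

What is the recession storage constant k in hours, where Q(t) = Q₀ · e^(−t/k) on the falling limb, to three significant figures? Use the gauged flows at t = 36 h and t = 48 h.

On the falling limb, Q drops from 53.0 to 34.6 m³/s between t = 36 h and t = 48 h (Δt = 12 h).
k = −Δt / ln(Q₂/Q₁) = −12 / ln(34.6/53.0) = 28.1 h.

k ≈ 28.1 h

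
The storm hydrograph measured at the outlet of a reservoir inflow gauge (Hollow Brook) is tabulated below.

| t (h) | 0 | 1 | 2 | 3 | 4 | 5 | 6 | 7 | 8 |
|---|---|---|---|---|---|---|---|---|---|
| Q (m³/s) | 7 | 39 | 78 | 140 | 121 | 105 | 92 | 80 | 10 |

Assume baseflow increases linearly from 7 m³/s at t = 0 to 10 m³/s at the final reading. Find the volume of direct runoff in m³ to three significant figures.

V ≈ 2.14 × 10^6 m³

Direct-runoff ordinates (Q − Q_b): 0.00, 31.62, 70.25, 131.88, 112.50, 96.12, 82.75, 70.38, 0.00 m³/s.
ΣQ_DR = 595.5 m³/s.
With Δt = 1 h = 3600 s, V = ΣQ_DR · Δt = 595.5 × 3600 = 2.14 × 10^6 m³.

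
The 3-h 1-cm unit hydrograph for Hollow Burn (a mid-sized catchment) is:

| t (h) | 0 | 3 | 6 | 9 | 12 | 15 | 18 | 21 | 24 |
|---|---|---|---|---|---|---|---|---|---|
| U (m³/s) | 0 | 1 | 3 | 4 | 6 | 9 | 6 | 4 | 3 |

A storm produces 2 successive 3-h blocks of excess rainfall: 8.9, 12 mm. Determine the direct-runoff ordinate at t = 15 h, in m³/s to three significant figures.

By discrete convolution, Q_j = Σ (P_i / 10 mm) · U_{j−i}.
At t = 15 h (j=5): Q = (8.9/10)·9 + (12/10)·6 = 15.2 m³/s.

Q ≈ 15.2 m³/s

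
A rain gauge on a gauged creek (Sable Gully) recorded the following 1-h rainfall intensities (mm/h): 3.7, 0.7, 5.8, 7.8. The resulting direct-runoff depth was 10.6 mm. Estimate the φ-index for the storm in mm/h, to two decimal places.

φ ≈ 2.23 mm/h

Only the 3 blocks with intensity above φ contribute runoff: 3.7, 5.8, 7.8 mm/h.
Σ(I−φ)·Δt = d  ⇒  (3.7+5.8+7.8 − 3φ)·1 = 10.6
φ = (17.30 − 10.6/1) / 3 = 2.23 mm/h.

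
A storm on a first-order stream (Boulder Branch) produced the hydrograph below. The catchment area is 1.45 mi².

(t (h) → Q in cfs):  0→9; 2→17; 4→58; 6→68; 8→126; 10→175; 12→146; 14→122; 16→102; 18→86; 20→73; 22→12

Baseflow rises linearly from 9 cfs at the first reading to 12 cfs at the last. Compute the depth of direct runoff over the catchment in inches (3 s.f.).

d ≈ 1.86 in

Direct runoff: 0.00, 7.73, 48.45, 58.18, 115.91, 164.64, 135.36, 111.09, 90.82, 74.55, 61.27, 0.00 cfs; ΣQ_DR = 868.0 cfs.
V = ΣQ_DR · Δt = 868.0 × 7200 s = 6.250 × 10^6 ft³.
Over A = 1.45 mi², depth = V / A = 1.86 in.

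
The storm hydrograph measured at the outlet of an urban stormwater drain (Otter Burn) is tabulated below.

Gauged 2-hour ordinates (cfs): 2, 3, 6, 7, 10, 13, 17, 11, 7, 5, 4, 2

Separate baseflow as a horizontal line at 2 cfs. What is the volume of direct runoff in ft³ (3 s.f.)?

Direct-runoff ordinates (Q − Q_b): 0.0, 1.0, 4.0, 5.0, 8.0, 11.0, 15.0, 9.0, 5.0, 3.0, 2.0, 0.0 cfs.
ΣQ_DR = 63.00 cfs.
With Δt = 2 h = 7200 s, V = ΣQ_DR · Δt = 63.00 × 7200 = 4.54 × 10^5 ft³.

V ≈ 4.54 × 10^5 ft³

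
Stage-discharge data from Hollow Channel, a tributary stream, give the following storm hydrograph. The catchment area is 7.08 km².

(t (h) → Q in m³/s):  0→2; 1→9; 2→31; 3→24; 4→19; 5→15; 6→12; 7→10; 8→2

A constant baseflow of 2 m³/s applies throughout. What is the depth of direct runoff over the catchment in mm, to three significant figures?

d ≈ 53.9 mm

Direct runoff: 0.0, 7.0, 29.0, 22.0, 17.0, 13.0, 10.0, 8.0, 0.0 m³/s; ΣQ_DR = 106.0 m³/s.
V = ΣQ_DR · Δt = 106.0 × 3600 s = 3.816 × 10^5 m³.
Over A = 7.08 km², depth = V / A = 53.9 mm.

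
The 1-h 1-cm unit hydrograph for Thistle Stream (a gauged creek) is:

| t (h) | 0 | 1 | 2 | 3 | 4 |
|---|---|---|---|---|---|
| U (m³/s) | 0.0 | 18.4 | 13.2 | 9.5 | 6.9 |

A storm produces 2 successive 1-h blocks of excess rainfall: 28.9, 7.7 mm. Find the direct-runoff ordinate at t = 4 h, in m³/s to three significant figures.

Q ≈ 27.3 m³/s

By discrete convolution, Q_j = Σ (P_i / 10 mm) · U_{j−i}.
At t = 4 h (j=4): Q = (28.9/10)·6.9 + (7.7/10)·9.5 = 27.3 m³/s.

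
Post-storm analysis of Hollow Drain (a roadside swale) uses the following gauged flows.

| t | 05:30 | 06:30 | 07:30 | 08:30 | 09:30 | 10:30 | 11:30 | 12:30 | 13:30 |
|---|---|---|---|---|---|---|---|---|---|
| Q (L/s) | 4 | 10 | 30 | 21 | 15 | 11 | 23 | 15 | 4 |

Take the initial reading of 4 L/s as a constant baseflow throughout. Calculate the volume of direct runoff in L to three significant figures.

V ≈ 3.49 × 10^5 L

Direct-runoff ordinates (Q − Q_b): 0.0, 6.0, 26.0, 17.0, 11.0, 7.0, 19.0, 11.0, 0.0 L/s.
ΣQ_DR = 97.00 L/s.
With Δt = 1 h = 3600 s, V = ΣQ_DR · Δt = 97.00 × 3600 = 3.49 × 10^5 L.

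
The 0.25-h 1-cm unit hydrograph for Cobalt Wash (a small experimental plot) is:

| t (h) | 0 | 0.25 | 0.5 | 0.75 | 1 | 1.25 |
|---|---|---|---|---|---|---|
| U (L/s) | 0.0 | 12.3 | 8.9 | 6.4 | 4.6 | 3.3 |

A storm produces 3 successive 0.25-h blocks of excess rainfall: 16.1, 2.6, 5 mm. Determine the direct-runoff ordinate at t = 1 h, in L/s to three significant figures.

Q ≈ 13.5 L/s

By discrete convolution, Q_j = Σ (P_i / 10 mm) · U_{j−i}.
At t = 1 h (j=4): Q = (16.1/10)·4.6 + (2.6/10)·6.4 + (5/10)·8.9 = 13.5 L/s.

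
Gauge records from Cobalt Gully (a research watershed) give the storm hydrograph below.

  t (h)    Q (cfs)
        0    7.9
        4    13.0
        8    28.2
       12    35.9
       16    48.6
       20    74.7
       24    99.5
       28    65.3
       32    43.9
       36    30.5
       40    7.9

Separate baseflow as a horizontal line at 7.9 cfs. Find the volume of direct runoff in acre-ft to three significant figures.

Direct-runoff ordinates (Q − Q_b): 0.0, 5.1, 20.3, 28.0, 40.7, 66.8, 91.6, 57.4, 36.0, 22.6, 0.0 cfs.
ΣQ_DR = 368.5 cfs.
With Δt = 4 h = 14400 s, V = ΣQ_DR · Δt = 368.5 × 14400 = 5.31 × 10^6 ft³ = 122 acre-ft.

V ≈ 122 acre-ft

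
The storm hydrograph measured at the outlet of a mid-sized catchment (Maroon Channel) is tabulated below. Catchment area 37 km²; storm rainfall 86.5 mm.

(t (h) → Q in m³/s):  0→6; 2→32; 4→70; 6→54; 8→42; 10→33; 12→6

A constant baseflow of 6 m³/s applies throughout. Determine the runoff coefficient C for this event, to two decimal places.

ΣQ_DR = 201.0 m³/s; V = ΣQ_DR·Δt = 1.447 × 10^6 m³.
Runoff depth d = V / A = 39.11 mm.
C = d / P = 39.11 / 86.5 = 0.45.

C ≈ 0.45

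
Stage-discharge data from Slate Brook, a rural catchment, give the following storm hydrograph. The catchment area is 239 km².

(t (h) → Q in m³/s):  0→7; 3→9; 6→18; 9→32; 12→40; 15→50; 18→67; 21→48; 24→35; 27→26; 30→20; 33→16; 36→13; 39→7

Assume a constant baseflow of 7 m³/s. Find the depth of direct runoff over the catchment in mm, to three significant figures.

Direct runoff: 0.0, 2.0, 11.0, 25.0, 33.0, 43.0, 60.0, 41.0, 28.0, 19.0, 13.0, 9.0, 6.0, 0.0 m³/s; ΣQ_DR = 290.0 m³/s.
V = ΣQ_DR · Δt = 290.0 × 10800 s = 3.132 × 10^6 m³.
Over A = 239 km², depth = V / A = 13.1 mm.

d ≈ 13.1 mm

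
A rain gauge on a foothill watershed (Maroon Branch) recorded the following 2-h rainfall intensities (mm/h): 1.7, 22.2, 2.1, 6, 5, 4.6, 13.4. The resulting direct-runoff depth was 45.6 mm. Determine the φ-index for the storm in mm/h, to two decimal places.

Only the 2 blocks with intensity above φ contribute runoff: 22.2, 13.4 mm/h.
Σ(I−φ)·Δt = d  ⇒  (22.2+13.4 − 2φ)·2 = 45.6
φ = (35.60 − 45.6/2) / 2 = 6.40 mm/h.

φ ≈ 6.40 mm/h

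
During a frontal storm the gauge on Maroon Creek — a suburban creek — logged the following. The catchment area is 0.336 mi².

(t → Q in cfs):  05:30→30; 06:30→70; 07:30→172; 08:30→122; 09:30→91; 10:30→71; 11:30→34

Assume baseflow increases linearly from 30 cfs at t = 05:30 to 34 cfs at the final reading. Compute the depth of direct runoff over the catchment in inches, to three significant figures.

d ≈ 1.69 in

Direct runoff: 0.00, 39.33, 140.67, 90.00, 58.33, 37.67, 0.00 cfs; ΣQ_DR = 366.0 cfs.
V = ΣQ_DR · Δt = 366.0 × 3600 s = 1.318 × 10^6 ft³.
Over A = 0.336 mi², depth = V / A = 1.69 in.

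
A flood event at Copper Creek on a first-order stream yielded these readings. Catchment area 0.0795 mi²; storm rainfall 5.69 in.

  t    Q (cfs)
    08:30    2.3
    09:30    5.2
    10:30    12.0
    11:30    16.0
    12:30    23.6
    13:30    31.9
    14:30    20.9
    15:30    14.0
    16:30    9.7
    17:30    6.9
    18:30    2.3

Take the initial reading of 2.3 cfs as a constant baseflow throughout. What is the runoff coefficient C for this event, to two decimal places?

ΣQ_DR = 119.5 cfs; V = ΣQ_DR·Δt = 4.302 × 10^5 ft³.
Runoff depth d = V / A = 2.329 in.
C = d / P = 2.329 / 5.69 = 0.41.

C ≈ 0.41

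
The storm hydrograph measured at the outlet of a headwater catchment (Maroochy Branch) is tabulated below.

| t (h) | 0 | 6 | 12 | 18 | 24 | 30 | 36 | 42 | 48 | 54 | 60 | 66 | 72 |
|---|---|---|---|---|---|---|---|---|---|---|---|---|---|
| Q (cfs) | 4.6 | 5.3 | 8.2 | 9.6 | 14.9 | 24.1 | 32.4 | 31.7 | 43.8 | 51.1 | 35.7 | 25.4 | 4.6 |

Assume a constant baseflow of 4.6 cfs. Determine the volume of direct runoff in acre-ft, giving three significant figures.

Direct-runoff ordinates (Q − Q_b): 0.0, 0.7, 3.6, 5.0, 10.3, 19.5, 27.8, 27.1, 39.2, 46.5, 31.1, 20.8, 0.0 cfs.
ΣQ_DR = 231.6 cfs.
With Δt = 6 h = 21600 s, V = ΣQ_DR · Δt = 231.6 × 21600 = 5.00 × 10^6 ft³ = 115 acre-ft.

V ≈ 115 acre-ft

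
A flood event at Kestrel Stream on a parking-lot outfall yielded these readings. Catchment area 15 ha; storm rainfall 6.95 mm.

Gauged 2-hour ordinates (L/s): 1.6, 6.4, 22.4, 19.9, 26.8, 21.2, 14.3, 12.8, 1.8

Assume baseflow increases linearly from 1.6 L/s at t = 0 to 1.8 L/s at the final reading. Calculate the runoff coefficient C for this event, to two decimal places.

C ≈ 0.77

ΣQ_DR = 111.9 L/s; V = ΣQ_DR·Δt = 8.057 × 10^5 L.
Runoff depth d = V / A = 5.371 mm.
C = d / P = 5.371 / 6.95 = 0.77.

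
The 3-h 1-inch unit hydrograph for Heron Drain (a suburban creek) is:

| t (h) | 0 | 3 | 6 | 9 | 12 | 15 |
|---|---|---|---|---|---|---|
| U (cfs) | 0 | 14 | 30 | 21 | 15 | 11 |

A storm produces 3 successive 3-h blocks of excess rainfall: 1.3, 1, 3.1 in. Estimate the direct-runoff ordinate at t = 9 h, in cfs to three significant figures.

By discrete convolution, Q_j = Σ (P_i / 1 in) · U_{j−i}.
At t = 9 h (j=3): Q = (1.3/1)·21 + (1/1)·30 + (3.1/1)·14 = 101 cfs.

Q ≈ 101 cfs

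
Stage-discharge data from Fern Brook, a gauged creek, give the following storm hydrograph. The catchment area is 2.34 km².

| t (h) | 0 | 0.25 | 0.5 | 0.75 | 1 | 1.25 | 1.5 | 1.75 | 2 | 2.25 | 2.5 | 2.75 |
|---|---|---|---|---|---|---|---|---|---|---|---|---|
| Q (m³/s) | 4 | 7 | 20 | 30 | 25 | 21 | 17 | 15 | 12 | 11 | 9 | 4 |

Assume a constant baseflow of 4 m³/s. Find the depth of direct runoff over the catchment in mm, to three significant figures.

Direct runoff: 0.0, 3.0, 16.0, 26.0, 21.0, 17.0, 13.0, 11.0, 8.0, 7.0, 5.0, 0.0 m³/s; ΣQ_DR = 127.0 m³/s.
V = ΣQ_DR · Δt = 127.0 × 900 s = 1.143 × 10^5 m³.
Over A = 2.34 km², depth = V / A = 48.8 mm.

d ≈ 48.8 mm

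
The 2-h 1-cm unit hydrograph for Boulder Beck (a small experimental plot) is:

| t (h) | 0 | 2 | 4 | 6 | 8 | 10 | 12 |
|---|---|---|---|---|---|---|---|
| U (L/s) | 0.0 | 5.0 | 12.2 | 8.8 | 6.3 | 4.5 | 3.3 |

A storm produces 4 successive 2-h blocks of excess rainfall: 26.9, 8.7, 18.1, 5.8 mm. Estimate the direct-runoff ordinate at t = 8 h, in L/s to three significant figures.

Q ≈ 49.6 L/s

By discrete convolution, Q_j = Σ (P_i / 10 mm) · U_{j−i}.
At t = 8 h (j=4): Q = (26.9/10)·6.3 + (8.7/10)·8.8 + (18.1/10)·12.2 + (5.8/10)·5.0 = 49.6 L/s.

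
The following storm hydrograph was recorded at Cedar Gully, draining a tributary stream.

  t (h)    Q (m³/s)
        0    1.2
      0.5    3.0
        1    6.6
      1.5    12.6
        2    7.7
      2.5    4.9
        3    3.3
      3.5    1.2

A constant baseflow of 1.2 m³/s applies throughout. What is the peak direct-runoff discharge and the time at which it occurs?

Subtracting baseflow gives direct-runoff ordinates: 0.0, 1.8, 5.4, 11.4, 6.5, 3.7, 2.1, 0.0 m³/s.
The maximum is 11.4 m³/s, occurring at the reading for t = 1.5 h.

Q_p = 11.4 m³/s at t = 1.5 h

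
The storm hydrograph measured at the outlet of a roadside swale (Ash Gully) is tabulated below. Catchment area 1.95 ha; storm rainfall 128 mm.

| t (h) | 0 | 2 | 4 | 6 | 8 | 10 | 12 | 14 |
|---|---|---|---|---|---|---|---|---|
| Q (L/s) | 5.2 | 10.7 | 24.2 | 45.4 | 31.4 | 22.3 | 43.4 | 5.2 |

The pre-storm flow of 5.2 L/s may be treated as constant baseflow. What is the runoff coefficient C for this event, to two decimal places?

C ≈ 0.42

ΣQ_DR = 146.2 L/s; V = ΣQ_DR·Δt = 1.053 × 10^6 L.
Runoff depth d = V / A = 53.98 mm.
C = d / P = 53.98 / 128 = 0.42.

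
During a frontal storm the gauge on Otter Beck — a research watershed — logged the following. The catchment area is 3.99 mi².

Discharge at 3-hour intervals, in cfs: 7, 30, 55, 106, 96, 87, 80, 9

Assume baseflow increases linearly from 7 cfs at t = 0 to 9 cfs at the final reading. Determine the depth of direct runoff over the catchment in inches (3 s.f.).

d ≈ 0.473 in

Direct runoff: 0.00, 22.71, 47.43, 98.14, 87.86, 78.57, 71.29, 0.00 cfs; ΣQ_DR = 406.0 cfs.
V = ΣQ_DR · Δt = 406.0 × 10800 s = 4.385 × 10^6 ft³.
Over A = 3.99 mi², depth = V / A = 0.473 in.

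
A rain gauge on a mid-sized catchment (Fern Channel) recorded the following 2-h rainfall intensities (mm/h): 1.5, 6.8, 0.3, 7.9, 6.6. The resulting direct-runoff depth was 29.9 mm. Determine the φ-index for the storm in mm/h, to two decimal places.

φ ≈ 2.12 mm/h

Only the 3 blocks with intensity above φ contribute runoff: 6.8, 7.9, 6.6 mm/h.
Σ(I−φ)·Δt = d  ⇒  (6.8+7.9+6.6 − 3φ)·2 = 29.9
φ = (21.30 − 29.9/2) / 3 = 2.12 mm/h.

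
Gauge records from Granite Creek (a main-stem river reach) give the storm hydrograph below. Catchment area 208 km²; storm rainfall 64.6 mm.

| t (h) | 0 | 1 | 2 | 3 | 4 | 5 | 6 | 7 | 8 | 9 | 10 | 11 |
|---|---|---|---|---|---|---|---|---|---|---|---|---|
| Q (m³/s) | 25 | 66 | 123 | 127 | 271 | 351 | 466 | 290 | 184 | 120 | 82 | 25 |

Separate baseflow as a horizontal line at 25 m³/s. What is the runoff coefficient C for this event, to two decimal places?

C ≈ 0.49

ΣQ_DR = 1830 m³/s; V = ΣQ_DR·Δt = 6.588 × 10^6 m³.
Runoff depth d = V / A = 31.67 mm.
C = d / P = 31.67 / 64.6 = 0.49.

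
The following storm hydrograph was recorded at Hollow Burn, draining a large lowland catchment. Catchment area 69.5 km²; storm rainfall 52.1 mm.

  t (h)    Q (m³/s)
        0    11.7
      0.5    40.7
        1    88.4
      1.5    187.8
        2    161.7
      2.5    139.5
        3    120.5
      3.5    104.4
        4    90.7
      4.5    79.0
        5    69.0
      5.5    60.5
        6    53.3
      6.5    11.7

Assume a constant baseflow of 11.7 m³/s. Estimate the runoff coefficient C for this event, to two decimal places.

C ≈ 0.52

ΣQ_DR = 1055 m³/s; V = ΣQ_DR·Δt = 1.899 × 10^6 m³.
Runoff depth d = V / A = 27.33 mm.
C = d / P = 27.33 / 52.1 = 0.52.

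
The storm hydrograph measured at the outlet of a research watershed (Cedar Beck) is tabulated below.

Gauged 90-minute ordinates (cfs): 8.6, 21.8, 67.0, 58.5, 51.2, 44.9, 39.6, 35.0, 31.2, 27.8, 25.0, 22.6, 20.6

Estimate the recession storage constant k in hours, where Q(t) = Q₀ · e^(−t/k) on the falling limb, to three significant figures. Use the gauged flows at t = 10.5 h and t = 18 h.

On the falling limb, Q drops from 35.0 to 20.6 cfs between t = 10.5 h and t = 18 h (Δt = 7.5 h).
k = −Δt / ln(Q₂/Q₁) = −7.5 / ln(20.6/35.0) = 14.1 h.

k ≈ 14.1 h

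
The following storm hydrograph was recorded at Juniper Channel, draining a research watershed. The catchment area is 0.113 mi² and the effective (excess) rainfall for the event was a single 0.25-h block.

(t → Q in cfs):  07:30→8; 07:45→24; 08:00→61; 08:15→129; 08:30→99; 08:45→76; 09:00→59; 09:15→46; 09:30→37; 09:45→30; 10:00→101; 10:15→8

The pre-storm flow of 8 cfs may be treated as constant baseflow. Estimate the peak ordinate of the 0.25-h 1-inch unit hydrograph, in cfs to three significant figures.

U_p ≈ 60.6 cfs

Direct runoff: 0.0, 16.0, 53.0, 121.0, 91.0, 68.0, 51.0, 38.0, 29.0, 22.0, 93.0, 0.0 cfs; ΣQ_DR = 582.0 cfs, peak = 121.0 cfs.
Runoff depth d = ΣQ_DR·Δt / A = 582.0 × 900 / (0.113 mi²) = 1.995 in.
The 1-inch UH is the DRH scaled by (1 in)/d, so U_p = 121.0 × 1/1.995 = 60.6 cfs.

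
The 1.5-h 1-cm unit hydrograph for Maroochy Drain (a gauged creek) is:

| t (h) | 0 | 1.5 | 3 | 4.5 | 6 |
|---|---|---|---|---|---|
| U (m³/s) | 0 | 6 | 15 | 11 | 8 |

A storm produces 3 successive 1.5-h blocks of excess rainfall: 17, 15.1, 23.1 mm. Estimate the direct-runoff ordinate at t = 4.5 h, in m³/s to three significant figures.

Q ≈ 55.2 m³/s

By discrete convolution, Q_j = Σ (P_i / 10 mm) · U_{j−i}.
At t = 4.5 h (j=3): Q = (17/10)·11 + (15.1/10)·15 + (23.1/10)·6 = 55.2 m³/s.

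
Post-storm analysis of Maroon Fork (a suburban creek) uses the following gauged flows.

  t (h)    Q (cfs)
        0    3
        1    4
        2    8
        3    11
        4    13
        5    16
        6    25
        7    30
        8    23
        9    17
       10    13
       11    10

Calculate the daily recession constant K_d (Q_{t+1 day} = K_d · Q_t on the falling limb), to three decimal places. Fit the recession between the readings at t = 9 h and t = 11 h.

K_d ≈ 0.002

Between t = 9 h and t = 11 h the flow falls from 17 to 10 cfs over 2×1 h = 2 h.
Per-interval ratio K = (10/17)^(1/2) = 0.7670; K_d = K^(24/1) = 0.002.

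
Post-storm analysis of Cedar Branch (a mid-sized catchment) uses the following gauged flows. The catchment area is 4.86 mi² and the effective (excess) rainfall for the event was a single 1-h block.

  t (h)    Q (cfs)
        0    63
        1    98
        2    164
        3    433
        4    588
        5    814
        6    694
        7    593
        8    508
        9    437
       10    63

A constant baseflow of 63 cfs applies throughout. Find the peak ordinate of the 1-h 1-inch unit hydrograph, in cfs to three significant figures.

U_p ≈ 626 cfs

Direct runoff: 0.0, 35.0, 101.0, 370.0, 525.0, 751.0, 631.0, 530.0, 445.0, 374.0, 0.0 cfs; ΣQ_DR = 3762 cfs, peak = 751.0 cfs.
Runoff depth d = ΣQ_DR·Δt / A = 3762 × 3600 / (4.86 mi²) = 1.199 in.
The 1-inch UH is the DRH scaled by (1 in)/d, so U_p = 751.0 × 1/1.199 = 626 cfs.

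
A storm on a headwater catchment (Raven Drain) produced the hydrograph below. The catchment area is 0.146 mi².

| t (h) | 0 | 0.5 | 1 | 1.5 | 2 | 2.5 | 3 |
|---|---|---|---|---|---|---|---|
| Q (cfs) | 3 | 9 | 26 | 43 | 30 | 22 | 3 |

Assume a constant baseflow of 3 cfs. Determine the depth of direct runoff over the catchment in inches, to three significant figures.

d ≈ 0.610 in

Direct runoff: 0.0, 6.0, 23.0, 40.0, 27.0, 19.0, 0.0 cfs; ΣQ_DR = 115.0 cfs.
V = ΣQ_DR · Δt = 115.0 × 1800 s = 2.070 × 10^5 ft³.
Over A = 0.146 mi², depth = V / A = 0.610 in.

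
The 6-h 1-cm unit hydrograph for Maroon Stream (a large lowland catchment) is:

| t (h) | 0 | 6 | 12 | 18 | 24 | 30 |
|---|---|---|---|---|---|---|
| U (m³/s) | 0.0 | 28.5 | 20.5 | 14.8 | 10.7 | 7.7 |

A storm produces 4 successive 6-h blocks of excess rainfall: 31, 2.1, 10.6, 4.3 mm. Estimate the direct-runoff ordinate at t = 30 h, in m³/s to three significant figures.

Q ≈ 50.6 m³/s

By discrete convolution, Q_j = Σ (P_i / 10 mm) · U_{j−i}.
At t = 30 h (j=5): Q = (31/10)·7.7 + (2.1/10)·10.7 + (10.6/10)·14.8 + (4.3/10)·20.5 = 50.6 m³/s.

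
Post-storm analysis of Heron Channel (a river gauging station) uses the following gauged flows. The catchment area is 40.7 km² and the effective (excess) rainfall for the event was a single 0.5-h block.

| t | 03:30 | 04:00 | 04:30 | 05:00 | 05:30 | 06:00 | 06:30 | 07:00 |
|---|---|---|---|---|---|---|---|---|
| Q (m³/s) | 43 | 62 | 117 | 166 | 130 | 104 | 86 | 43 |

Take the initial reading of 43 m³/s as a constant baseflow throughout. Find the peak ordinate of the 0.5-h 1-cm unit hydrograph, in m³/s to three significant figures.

Direct runoff: 0.0, 19.0, 74.0, 123.0, 87.0, 61.0, 43.0, 0.0 m³/s; ΣQ_DR = 407.0 m³/s, peak = 123.0 m³/s.
Runoff depth d = ΣQ_DR·Δt / A = 407.0 × 1800 / (40.7 km²) = 18.00 mm.
The 1-cm UH is the DRH scaled by (10 mm)/d, so U_p = 123.0 × 10/18.00 = 68.3 m³/s.

U_p ≈ 68.3 m³/s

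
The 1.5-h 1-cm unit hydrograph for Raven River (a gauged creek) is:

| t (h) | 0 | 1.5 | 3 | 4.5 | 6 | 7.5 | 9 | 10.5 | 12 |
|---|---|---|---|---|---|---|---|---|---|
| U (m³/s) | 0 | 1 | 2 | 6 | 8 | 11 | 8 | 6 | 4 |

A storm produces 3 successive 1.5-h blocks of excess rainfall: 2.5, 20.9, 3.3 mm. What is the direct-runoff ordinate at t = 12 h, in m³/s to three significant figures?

Q ≈ 16.2 m³/s

By discrete convolution, Q_j = Σ (P_i / 10 mm) · U_{j−i}.
At t = 12 h (j=8): Q = (2.5/10)·4 + (20.9/10)·6 + (3.3/10)·8 = 16.2 m³/s.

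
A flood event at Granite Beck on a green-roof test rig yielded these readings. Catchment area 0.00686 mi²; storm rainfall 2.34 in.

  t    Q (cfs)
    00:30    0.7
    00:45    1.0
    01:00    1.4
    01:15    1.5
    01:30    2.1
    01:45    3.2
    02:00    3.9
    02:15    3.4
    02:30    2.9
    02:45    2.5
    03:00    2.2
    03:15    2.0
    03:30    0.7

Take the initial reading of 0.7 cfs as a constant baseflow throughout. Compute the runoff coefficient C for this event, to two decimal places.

C ≈ 0.44

ΣQ_DR = 18.40 cfs; V = ΣQ_DR·Δt = 16560 ft³.
Runoff depth d = V / A = 1.039 in.
C = d / P = 1.039 / 2.34 = 0.44.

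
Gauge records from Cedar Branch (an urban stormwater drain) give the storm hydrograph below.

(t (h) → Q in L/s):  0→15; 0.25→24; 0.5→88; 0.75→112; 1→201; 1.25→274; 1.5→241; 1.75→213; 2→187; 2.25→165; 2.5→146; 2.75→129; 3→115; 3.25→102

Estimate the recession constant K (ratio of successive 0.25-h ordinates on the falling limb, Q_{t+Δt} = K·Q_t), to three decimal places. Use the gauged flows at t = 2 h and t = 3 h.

K ≈ 0.886

Using the recession-limb readings at t = 2 h and t = 3 h: Q falls from 187 to 115 L/s over 4 intervals.
K = (Q₂/Q₁)^(1/4) = (115/187)^(1/4) = 0.886.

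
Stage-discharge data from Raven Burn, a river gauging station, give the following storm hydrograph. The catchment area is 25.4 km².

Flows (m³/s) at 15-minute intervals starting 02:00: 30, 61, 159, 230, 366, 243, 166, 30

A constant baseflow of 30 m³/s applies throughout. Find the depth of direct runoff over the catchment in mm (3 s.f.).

d ≈ 37.0 mm

Direct runoff: 0.0, 31.0, 129.0, 200.0, 336.0, 213.0, 136.0, 0.0 m³/s; ΣQ_DR = 1045 m³/s.
V = ΣQ_DR · Δt = 1045 × 900 s = 9.405 × 10^5 m³.
Over A = 25.4 km², depth = V / A = 37.0 mm.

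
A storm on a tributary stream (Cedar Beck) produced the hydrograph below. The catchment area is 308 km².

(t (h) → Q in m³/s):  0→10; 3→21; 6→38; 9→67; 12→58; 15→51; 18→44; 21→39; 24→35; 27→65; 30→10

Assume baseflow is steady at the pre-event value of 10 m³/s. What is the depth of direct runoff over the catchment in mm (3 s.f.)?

d ≈ 11.5 mm

Direct runoff: 0.0, 11.0, 28.0, 57.0, 48.0, 41.0, 34.0, 29.0, 25.0, 55.0, 0.0 m³/s; ΣQ_DR = 328.0 m³/s.
V = ΣQ_DR · Δt = 328.0 × 10800 s = 3.542 × 10^6 m³.
Over A = 308 km², depth = V / A = 11.5 mm.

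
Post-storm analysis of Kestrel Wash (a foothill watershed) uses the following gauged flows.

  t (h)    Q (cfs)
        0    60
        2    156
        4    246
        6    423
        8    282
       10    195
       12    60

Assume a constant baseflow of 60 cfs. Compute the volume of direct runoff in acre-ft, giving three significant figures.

V ≈ 166 acre-ft

Direct-runoff ordinates (Q − Q_b): 0.0, 96.0, 186.0, 363.0, 222.0, 135.0, 0.0 cfs.
ΣQ_DR = 1002 cfs.
With Δt = 2 h = 7200 s, V = ΣQ_DR · Δt = 1002 × 7200 = 7.21 × 10^6 ft³ = 166 acre-ft.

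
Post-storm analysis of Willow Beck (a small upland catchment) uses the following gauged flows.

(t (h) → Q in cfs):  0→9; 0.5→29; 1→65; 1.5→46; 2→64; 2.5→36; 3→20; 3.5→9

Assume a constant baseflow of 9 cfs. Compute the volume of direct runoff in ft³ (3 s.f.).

V ≈ 3.71 × 10^5 ft³

Direct-runoff ordinates (Q − Q_b): 0.0, 20.0, 56.0, 37.0, 55.0, 27.0, 11.0, 0.0 cfs.
ΣQ_DR = 206.0 cfs.
With Δt = 0.5 h = 1800 s, V = ΣQ_DR · Δt = 206.0 × 1800 = 3.71 × 10^5 ft³.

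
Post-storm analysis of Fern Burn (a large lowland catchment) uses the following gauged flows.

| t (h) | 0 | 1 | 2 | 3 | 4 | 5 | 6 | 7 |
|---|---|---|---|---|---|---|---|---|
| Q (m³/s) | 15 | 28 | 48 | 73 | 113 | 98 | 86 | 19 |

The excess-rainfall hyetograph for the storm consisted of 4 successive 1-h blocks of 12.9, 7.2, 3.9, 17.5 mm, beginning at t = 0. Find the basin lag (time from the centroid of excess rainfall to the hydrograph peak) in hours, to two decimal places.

t_L ≈ 1.87 h

Centroid of excess rainfall: t_c = Σ P_i·t̄_i / ΣP_i = 2.1265 h (block centres at 0.5, 1.5, 2.5, 3.5 h).
Hydrograph peak occurs at t = 4 h, so basin lag t_L = 4 − 2.1265 = 1.87 h.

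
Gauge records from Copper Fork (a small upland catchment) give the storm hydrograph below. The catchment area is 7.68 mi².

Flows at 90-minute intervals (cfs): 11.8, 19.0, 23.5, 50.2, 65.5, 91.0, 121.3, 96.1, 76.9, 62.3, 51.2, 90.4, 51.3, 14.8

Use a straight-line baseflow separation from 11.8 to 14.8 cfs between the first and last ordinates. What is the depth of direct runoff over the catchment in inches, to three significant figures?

Direct runoff: 0.00, 6.97, 11.24, 37.71, 52.78, 78.05, 108.12, 82.68, 63.25, 48.42, 37.09, 76.06, 36.73, 0.00 cfs; ΣQ_DR = 639.1 cfs.
V = ΣQ_DR · Δt = 639.1 × 5400 s = 3.451 × 10^6 ft³.
Over A = 7.68 mi², depth = V / A = 0.193 in.

d ≈ 0.193 in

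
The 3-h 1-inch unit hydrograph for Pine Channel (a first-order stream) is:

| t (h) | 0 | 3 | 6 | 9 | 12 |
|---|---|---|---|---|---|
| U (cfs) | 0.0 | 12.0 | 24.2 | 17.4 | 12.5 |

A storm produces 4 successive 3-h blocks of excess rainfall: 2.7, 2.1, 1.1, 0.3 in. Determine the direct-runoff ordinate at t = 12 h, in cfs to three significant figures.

Q ≈ 101 cfs

By discrete convolution, Q_j = Σ (P_i / 1 in) · U_{j−i}.
At t = 12 h (j=4): Q = (2.7/1)·12.5 + (2.1/1)·17.4 + (1.1/1)·24.2 + (0.3/1)·12.0 = 101 cfs.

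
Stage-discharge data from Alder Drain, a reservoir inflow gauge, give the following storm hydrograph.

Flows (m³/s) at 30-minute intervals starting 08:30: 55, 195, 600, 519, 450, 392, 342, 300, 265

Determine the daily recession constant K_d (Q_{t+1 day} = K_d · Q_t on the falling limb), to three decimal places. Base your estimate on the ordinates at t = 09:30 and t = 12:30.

K_d ≈ 0.001

Between t = 09:30 and t = 12:30 the flow falls from 600 to 265 m³/s over 6×0.5 h = 3 h.
Per-interval ratio K = (265/600)^(1/6) = 0.8727; K_d = K^(24/0.5) = 0.001.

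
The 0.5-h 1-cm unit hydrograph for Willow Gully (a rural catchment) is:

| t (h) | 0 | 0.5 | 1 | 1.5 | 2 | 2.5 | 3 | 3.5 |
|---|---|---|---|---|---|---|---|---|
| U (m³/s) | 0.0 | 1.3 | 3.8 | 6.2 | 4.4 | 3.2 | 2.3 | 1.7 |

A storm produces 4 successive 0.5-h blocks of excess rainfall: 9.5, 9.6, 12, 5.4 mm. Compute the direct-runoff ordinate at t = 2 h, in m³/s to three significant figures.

Q ≈ 15.4 m³/s

By discrete convolution, Q_j = Σ (P_i / 10 mm) · U_{j−i}.
At t = 2 h (j=4): Q = (9.5/10)·4.4 + (9.6/10)·6.2 + (12/10)·3.8 + (5.4/10)·1.3 = 15.4 m³/s.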